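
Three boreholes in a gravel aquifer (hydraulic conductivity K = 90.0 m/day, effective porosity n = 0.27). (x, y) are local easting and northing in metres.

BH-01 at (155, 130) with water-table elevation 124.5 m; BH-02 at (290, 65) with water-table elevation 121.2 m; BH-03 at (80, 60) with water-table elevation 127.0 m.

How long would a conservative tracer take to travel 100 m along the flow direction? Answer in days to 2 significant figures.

Taking BH-01 as reference: BH-02−BH-01 = (135, -65, -3.3); BH-03−BH-01 = (-75, -70, +2.5).
Determinant of the coordinate differences = 135·(-70) − (-75)·(-65) = -14325.
∂h/∂x = [(-3.3)·(-70) − (+2.5)·(-65)] / -14325 = -0.02747
∂h/∂y = [135·(+2.5) − (-75)·(-3.3)] / -14325 = -0.006283
|∇h| = √(-0.02747² + -0.006283²) = 0.02818
Seepage velocity v = K·i/n = 90.0 × 0.02818 / 0.27 = 9.393 m/day.
t = 100 / 9.393 = 10.65 days.

11 days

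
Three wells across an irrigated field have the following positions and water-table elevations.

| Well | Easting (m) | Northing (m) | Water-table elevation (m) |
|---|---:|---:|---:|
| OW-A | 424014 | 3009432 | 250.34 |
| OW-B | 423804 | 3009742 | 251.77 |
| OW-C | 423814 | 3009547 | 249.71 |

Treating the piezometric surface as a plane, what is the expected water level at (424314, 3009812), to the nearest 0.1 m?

257.4 m

Differences from OW-A: to OW-B (Δx, Δy, Δh) = (-210, 310, +1.43); to OW-C = (-200, 115, -0.63).
Determinant of the coordinate differences = (-210)·115 − (-200)·310 = 37850.
∂h/∂x = [(+1.43)·115 − (-0.63)·310] / 37850 = +0.009505
∂h/∂y = [(-210)·(-0.63) − (-200)·(+1.43)] / 37850 = +0.01105
h(424314, 3009812) = 250.34 + (+0.009505)·(300) + (+0.01105)·(380) = 250.34 +2.851 +4.200 = 257.391 m.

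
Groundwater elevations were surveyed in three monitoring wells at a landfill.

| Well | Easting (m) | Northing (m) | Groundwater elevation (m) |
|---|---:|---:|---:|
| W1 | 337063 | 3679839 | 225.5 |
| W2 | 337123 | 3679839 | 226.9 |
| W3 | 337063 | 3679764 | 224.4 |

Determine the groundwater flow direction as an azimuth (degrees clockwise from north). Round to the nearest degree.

∂h/∂x = (226.9 − 225.5) / (337123 − 337063) = +0.02333
∂h/∂y = (224.4 − 225.5) / (3679764 − 3679839) = +0.01467
Flow direction (−∇h) has components (-0.02333 E, -0.01467 N).
Azimuth = atan2(E, N) = atan2(-0.02333, -0.01467) = 237.8° ≈ 238°.

238°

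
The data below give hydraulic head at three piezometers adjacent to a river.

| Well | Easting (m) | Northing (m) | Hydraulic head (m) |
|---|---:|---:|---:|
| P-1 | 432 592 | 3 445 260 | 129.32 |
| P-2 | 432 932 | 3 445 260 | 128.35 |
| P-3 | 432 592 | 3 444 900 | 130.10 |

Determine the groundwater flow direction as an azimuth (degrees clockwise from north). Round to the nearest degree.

∂h/∂x = (128.35 − 129.32) / (432932 − 432592) = -0.002853
∂h/∂y = (130.10 − 129.32) / (3444900 − 3445260) = -0.002167
Flow direction (−∇h) has components (+0.002853 E, +0.002167 N).
Azimuth = atan2(E, N) = atan2(+0.002853, +0.002167) = 52.8° ≈ 053°.

053°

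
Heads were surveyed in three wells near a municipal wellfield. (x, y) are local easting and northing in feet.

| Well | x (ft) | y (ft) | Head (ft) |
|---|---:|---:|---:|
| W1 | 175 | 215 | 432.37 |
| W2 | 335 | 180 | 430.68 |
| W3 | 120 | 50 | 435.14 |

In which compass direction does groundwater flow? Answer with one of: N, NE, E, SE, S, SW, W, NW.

Differences from W1: to W2 (Δx, Δy, Δh) = (160, -35, -1.69); to W3 = (-55, -165, +2.77).
Solve a·Δx + b·Δy = Δh: det = 160·(-165) − (-55)·(-35) = -28325.
∂h/∂x = [(-1.69)·(-165) − (+2.77)·(-35)] / -28325 = -0.01327
∂h/∂y = [160·(+2.77) − (-55)·(-1.69)] / -28325 = -0.01237
Flow = −∇h = (+0.01327 east, +0.01237 north), which points northeast.

NE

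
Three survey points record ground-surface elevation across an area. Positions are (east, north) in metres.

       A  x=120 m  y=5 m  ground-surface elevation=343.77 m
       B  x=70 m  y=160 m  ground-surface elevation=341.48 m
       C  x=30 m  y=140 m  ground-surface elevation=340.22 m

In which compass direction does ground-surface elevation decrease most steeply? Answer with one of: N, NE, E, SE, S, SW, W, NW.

W

Differences from A: to B (Δx, Δy, Δh) = (-50, 155, -2.29); to C = (-90, 135, -3.55).
Determinant of the coordinate differences = (-50)·135 − (-90)·155 = 7200.
∂z/∂x = [(-2.29)·135 − (-3.55)·155] / 7200 = +0.03349
∂z/∂y = [(-50)·(-3.55) − (-90)·(-2.29)] / 7200 = -0.003972
Steepest decrease is along −∇f = (-0.03349 E, +0.003972 N) → west.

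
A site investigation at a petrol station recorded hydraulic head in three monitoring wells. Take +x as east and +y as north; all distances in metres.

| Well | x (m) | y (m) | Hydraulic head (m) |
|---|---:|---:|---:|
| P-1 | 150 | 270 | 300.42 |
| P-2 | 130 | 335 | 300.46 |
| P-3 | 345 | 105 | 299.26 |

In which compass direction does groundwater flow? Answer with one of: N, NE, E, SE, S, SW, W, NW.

E

Taking P-1 as reference: P-2−P-1 = (-20, 65, +0.04); P-3−P-1 = (195, -165, -1.16).
Solve a·Δx + b·Δy = Δh: det = (-20)·(-165) − 195·65 = -9375.
∂h/∂x = [(+0.04)·(-165) − (-1.16)·65] / -9375 = -0.007339
∂h/∂y = [(-20)·(-1.16) − 195·(+0.04)] / -9375 = -0.001643
Flow = −∇h = (+0.007339 east, +0.001643 north), which points east.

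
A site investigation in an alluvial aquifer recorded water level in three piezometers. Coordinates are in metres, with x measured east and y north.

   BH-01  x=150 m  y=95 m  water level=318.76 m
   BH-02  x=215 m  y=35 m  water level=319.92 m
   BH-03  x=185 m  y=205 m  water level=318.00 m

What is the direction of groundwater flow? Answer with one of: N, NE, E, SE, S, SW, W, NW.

NW

Differences from BH-01: to BH-02 (Δx, Δy, Δh) = (65, -60, +1.16); to BH-03 = (35, 110, -0.76).
Solve a·Δx + b·Δy = Δh: det = 65·110 − 35·(-60) = 9250.
∂h/∂x = [(+1.16)·110 − (-0.76)·(-60)] / 9250 = +0.008865
∂h/∂y = [65·(-0.76) − 35·(+1.16)] / 9250 = -0.009730
Flow = −∇h = (-0.008865 east, +0.009730 north), which points northwest.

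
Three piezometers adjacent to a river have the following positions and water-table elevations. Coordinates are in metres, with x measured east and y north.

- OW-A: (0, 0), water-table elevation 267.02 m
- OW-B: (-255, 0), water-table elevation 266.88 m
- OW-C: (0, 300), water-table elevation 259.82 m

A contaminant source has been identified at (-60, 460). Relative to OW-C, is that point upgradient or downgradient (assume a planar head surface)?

downgradient

∂h/∂x = (266.88 − 267.02) / (-255 − 0) = +0.0005490
∂h/∂y = (259.82 − 267.02) / (300 − 0) = -0.02400
Head at (-60, 460) = 267.02 + (+0.0005490)·(-60) + (-0.02400)·(460) = 255.95 m.
That is lower than the 259.82 m at OW-C, so the point is downgradient.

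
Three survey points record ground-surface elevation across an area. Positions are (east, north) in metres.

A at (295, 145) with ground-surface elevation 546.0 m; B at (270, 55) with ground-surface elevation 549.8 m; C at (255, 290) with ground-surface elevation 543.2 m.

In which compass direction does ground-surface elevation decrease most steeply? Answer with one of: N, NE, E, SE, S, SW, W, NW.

With z = a·x + b·y + c and A as origin, the differences give:
  (-25)·a + (-90)·b = +3.8
  (-40)·a + 145·b = -2.8
Eliminate b (×145 and ×(-90), subtract): -7225·a = 299.00 → a = ∂z/∂x = -0.04138
Back-substitute: b = ∂z/∂y = -0.03073.
Steepest decrease is along −∇f = (+0.04138 E, +0.03073 N) → northeast.

NE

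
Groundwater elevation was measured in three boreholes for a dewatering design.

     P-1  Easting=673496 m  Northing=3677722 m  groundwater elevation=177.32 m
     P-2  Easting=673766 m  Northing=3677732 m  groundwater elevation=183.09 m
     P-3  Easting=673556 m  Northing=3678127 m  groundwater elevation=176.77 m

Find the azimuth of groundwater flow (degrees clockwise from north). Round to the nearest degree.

282°

Differences from P-1: to P-2 (Δx, Δy, Δh) = (270, 10, +5.77); to P-3 = (60, 405, -0.55).
Determinant of the coordinate differences = 270·405 − 60·10 = 108750.
∂h/∂x = [(+5.77)·405 − (-0.55)·10] / 108750 = +0.02154
∂h/∂y = [270·(-0.55) − 60·(+5.77)] / 108750 = -0.004549
Flow direction (−∇h) has components (-0.02154 E, +0.004549 N).
Azimuth = atan2(E, N) = atan2(-0.02154, +0.004549) = 281.9° ≈ 282°.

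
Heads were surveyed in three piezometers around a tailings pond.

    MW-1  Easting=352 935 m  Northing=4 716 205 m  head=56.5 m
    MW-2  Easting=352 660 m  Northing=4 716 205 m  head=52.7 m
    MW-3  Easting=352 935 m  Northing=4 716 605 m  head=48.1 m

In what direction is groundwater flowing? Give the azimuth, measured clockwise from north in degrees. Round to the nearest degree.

∂h/∂x = (52.7 − 56.5) / (352660 − 352935) = +0.01382
∂h/∂y = (48.1 − 56.5) / (4716605 − 4716205) = -0.02100
Flow direction (−∇h) has components (-0.01382 E, +0.02100 N).
Azimuth = atan2(E, N) = atan2(-0.01382, +0.02100) = 326.7° ≈ 327°.

327°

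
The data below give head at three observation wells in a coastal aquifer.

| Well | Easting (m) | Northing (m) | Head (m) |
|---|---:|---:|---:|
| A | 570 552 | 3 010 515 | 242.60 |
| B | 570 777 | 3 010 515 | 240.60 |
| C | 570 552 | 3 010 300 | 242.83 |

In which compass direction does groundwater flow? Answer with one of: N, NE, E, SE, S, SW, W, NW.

∂h/∂x = (240.60 − 242.60) / (570777 − 570552) = -0.008889
∂h/∂y = (242.83 − 242.60) / (3010300 − 3010515) = -0.001070
Flow = −∇h = (+0.008889 east, +0.001070 north), which points east.

E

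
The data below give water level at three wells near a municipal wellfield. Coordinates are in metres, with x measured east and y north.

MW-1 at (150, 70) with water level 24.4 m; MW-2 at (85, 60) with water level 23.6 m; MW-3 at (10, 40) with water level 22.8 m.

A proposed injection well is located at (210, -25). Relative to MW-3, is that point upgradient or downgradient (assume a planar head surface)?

Differences from MW-1: to MW-2 (Δx, Δy, Δh) = (-65, -10, -0.8); to MW-3 = (-140, -30, -1.6).
Solve a·Δx + b·Δy = Δh: det = (-65)·(-30) − (-140)·(-10) = 550.
∂h/∂x = [(-0.8)·(-30) − (-1.6)·(-10)] / 550 = +0.01455
∂h/∂y = [(-65)·(-1.6) − (-140)·(-0.8)] / 550 = -0.01455
Head at (210, -25) = 24.4 + (+0.01455)·(60) + (-0.01455)·(-95) = 26.65 m.
That is higher than the 22.8 m at MW-3, so the point is upgradient.

upgradient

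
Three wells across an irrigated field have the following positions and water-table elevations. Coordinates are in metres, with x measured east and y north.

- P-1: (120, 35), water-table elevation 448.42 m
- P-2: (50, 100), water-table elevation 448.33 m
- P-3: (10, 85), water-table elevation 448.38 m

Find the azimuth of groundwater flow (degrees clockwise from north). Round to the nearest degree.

015°

Taking P-1 as reference: P-2−P-1 = (-70, 65, -0.09); P-3−P-1 = (-110, 50, -0.04).
Solve a·Δx + b·Δy = Δh: det = (-70)·50 − (-110)·65 = 3650.
∂h/∂x = [(-0.09)·50 − (-0.04)·65] / 3650 = -0.0005205
∂h/∂y = [(-70)·(-0.04) − (-110)·(-0.09)] / 3650 = -0.001945
Flow direction (−∇h) has components (+0.0005205 E, +0.001945 N).
Azimuth = atan2(E, N) = atan2(+0.0005205, +0.001945) = 15.0° ≈ 015°.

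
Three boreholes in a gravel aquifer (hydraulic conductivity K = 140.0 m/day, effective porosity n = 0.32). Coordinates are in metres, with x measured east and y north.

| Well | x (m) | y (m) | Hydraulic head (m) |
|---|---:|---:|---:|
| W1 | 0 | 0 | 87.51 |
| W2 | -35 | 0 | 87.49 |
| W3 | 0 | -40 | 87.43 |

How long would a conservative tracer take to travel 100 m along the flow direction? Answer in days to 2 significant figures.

∂h/∂x = (87.49 − 87.51) / (-35 − 0) = +0.0005714
∂h/∂y = (87.43 − 87.51) / (-40 − 0) = +0.002000
|∇h| = √(0.0005714² + 0.002000²) = 0.00208
Seepage velocity v = K·i/n = 140.0 × 0.00208 / 0.32 = 0.91 m/day.
t = 100 / 0.91 = 109.9 days.

110 days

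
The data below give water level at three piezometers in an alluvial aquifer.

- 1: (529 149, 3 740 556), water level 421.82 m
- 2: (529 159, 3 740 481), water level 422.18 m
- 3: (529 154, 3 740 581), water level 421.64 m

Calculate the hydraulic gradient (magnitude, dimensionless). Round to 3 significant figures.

0.00922

Differences from 1: to 2 (Δx, Δy, Δh) = (10, -75, +0.36); to 3 = (5, 25, -0.18).
Determinant of the coordinate differences = 10·25 − 5·(-75) = 625.
∂h/∂x = [(+0.36)·25 − (-0.18)·(-75)] / 625 = -0.007200
∂h/∂y = [10·(-0.18) − 5·(+0.36)] / 625 = -0.005760
|∇h| = √(-0.007200² + -0.005760²) = 0.00922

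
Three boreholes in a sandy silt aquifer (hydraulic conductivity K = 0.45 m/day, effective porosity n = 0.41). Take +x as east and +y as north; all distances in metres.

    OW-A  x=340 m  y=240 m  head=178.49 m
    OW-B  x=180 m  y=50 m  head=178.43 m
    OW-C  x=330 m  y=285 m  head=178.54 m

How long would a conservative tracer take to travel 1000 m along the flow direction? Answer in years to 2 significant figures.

2100 years

Differences from OW-A: to OW-B (Δx, Δy, Δh) = (-160, -190, -0.06); to OW-C = (-10, 45, +0.05).
Solve a·Δx + b·Δy = Δh: det = (-160)·45 − (-10)·(-190) = -9100.
∂h/∂x = [(-0.06)·45 − (+0.05)·(-190)] / -9100 = -0.0007473
∂h/∂y = [(-160)·(+0.05) − (-10)·(-0.06)] / -9100 = +0.0009451
|∇h| = √(-0.0007473² + 0.0009451²) = 0.001205
Seepage velocity v = K·i/n = 0.45 × 0.001205 / 0.41 = 0.001323 m/day.
t = 1000 / 0.001323 = 7.559e+05 days = 2.07e+03 years.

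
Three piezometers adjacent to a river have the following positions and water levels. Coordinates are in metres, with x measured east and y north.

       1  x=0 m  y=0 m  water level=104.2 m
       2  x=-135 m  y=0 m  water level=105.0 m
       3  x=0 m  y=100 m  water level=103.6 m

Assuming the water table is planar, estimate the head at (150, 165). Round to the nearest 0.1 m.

102.3 m

∂h/∂x = (105.0 − 104.2) / (-135 − 0) = -0.005926
∂h/∂y = (103.6 − 104.2) / (100 − 0) = -0.006000
h(150, 165) = 104.2 + (-0.005926)·(150) + (-0.006000)·(165) = 104.2 -0.889 -0.990 = 102.321 m.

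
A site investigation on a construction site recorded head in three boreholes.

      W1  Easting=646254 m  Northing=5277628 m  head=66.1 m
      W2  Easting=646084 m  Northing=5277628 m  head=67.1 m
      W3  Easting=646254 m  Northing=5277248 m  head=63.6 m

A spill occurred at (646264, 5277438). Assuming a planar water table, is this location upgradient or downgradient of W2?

downgradient

∂h/∂x = (67.1 − 66.1) / (646084 − 646254) = -0.005882
∂h/∂y = (63.6 − 66.1) / (5277248 − 5277628) = +0.006579
Head at (646264, 5277438) = 66.1 + (-0.005882)·(10) + (+0.006579)·(-190) = 64.79 m.
That is lower than the 67.1 m at W2, so the point is downgradient.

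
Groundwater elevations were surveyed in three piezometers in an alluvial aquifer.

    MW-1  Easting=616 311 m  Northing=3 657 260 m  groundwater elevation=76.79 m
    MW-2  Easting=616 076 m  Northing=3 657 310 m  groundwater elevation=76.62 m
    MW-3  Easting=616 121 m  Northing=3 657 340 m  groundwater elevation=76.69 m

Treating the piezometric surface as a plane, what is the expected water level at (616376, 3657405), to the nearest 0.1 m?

With h = a·x + b·y + c and MW-1 as origin, the differences give:
  (-235)·a + 50·b = -0.17
  (-190)·a + 80·b = -0.10
Eliminate b (×80 and ×50, subtract): -9300·a = -8.600 → a = ∂h/∂x = +0.0009247
Back-substitute: b = ∂h/∂y = +0.0009462.
h(616376, 3657405) = 76.79 + (+0.0009247)·(65) + (+0.0009462)·(145) = 76.79 +0.060 +0.137 = 76.987 m.

77.0 m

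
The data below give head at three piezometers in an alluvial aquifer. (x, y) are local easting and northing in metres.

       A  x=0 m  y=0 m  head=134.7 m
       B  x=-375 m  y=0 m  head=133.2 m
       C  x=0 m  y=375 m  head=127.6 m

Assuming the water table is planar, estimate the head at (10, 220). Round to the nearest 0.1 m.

∂h/∂x = (133.2 − 134.7) / (-375 − 0) = +0.004000
∂h/∂y = (127.6 − 134.7) / (375 − 0) = -0.01893
h(10, 220) = 134.7 + (+0.004000)·(10) + (-0.01893)·(220) = 134.7 +0.040 -4.165 = 130.575 m.

130.6 m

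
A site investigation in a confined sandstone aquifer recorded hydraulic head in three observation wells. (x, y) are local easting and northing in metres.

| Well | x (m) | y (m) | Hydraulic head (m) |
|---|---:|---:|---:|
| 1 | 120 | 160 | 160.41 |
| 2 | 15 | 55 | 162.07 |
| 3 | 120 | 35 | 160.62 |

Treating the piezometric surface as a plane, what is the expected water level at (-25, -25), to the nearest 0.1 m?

162.8 m

With h = a·x + b·y + c and 1 as origin, the differences give:
  (-105)·a + (-105)·b = +1.66
  0·a + (-125)·b = +0.21
Eliminate b (×(-125) and ×(-105), subtract): 13125·a = -185.450 → a = ∂h/∂x = -0.01413
Back-substitute: b = ∂h/∂y = -0.001680.
h(-25, -25) = 160.41 + (-0.01413)·(-145) + (-0.001680)·(-185) = 160.41 +2.049 +0.311 = 162.770 m.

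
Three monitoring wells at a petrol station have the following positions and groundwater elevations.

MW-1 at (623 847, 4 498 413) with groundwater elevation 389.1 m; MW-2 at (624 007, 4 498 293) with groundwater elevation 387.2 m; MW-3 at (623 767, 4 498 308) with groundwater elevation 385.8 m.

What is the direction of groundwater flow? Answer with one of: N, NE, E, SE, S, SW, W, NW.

Differences from MW-1: to MW-2 (Δx, Δy, Δh) = (160, -120, -1.9); to MW-3 = (-80, -105, -3.3).
Solve a·Δx + b·Δy = Δh: det = 160·(-105) − (-80)·(-120) = -26400.
∂h/∂x = [(-1.9)·(-105) − (-3.3)·(-120)] / -26400 = +0.007443
∂h/∂y = [160·(-3.3) − (-80)·(-1.9)] / -26400 = +0.02576
Flow = −∇h = (-0.007443 east, -0.02576 north), which points south.

S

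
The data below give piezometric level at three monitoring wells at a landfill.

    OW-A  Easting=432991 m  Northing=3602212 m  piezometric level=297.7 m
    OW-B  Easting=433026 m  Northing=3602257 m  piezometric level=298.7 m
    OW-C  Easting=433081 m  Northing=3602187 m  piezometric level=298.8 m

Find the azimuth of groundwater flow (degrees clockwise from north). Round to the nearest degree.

Taking OW-A as reference: OW-B−OW-A = (35, 45, +1.0); OW-C−OW-A = (90, -25, +1.1).
Solve a·Δx + b·Δy = Δh: det = 35·(-25) − 90·45 = -4925.
∂h/∂x = [(+1.0)·(-25) − (+1.1)·45] / -4925 = +0.01513
∂h/∂y = [35·(+1.1) − 90·(+1.0)] / -4925 = +0.01046
Flow direction (−∇h) has components (-0.01513 E, -0.01046 N).
Azimuth = atan2(E, N) = atan2(-0.01513, -0.01046) = 235.3° ≈ 235°.

235°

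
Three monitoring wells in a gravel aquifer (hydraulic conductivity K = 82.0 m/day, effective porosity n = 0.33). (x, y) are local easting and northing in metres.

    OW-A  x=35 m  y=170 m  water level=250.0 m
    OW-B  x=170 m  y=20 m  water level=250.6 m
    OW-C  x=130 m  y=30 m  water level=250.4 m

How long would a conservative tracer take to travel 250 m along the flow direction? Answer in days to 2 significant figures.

190 days

With h = a·x + b·y + c and OW-A as origin, the differences give:
  135·a + (-150)·b = +0.6
  95·a + (-140)·b = +0.4
Eliminate b (×(-140) and ×(-150), subtract): -4650·a = -24.00 → a = ∂h/∂x = +0.005161
Back-substitute: b = ∂h/∂y = +0.0006452.
|∇h| = √(0.005161² + 0.0006452²) = 0.005201
Seepage velocity v = K·i/n = 82.0 × 0.005201 / 0.33 = 1.292 m/day.
t = 250 / 1.292 = 193.5 days.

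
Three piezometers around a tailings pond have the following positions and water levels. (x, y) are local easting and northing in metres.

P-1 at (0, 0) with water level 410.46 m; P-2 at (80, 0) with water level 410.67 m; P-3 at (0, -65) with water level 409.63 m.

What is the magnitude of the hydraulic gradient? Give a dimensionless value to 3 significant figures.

∂h/∂x = (410.67 − 410.46) / (80 − 0) = +0.002625
∂h/∂y = (409.63 − 410.46) / (-65 − 0) = +0.01277
|∇h| = √(0.002625² + 0.01277²) = 0.01304

0.0130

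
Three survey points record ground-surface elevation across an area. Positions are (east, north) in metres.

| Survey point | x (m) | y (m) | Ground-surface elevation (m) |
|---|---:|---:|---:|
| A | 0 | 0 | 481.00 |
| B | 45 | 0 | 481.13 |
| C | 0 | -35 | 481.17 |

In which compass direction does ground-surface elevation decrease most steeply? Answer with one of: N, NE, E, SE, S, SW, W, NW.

∂z/∂x = (481.13 − 481.00) / (45 − 0) = +0.002889
∂z/∂y = (481.17 − 481.00) / (-35 − 0) = -0.004857
Steepest decrease is along −∇f = (-0.002889 E, +0.004857 N) → northwest.

NW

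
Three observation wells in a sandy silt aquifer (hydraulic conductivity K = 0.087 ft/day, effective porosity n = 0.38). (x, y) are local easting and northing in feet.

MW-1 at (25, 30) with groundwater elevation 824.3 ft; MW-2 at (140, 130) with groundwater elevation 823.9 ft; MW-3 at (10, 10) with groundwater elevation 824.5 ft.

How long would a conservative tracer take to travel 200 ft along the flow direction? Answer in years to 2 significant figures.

92 years

Differences from MW-1: to MW-2 (Δx, Δy, Δh) = (115, 100, -0.4); to MW-3 = (-15, -20, +0.2).
Determinant of the coordinate differences = 115·(-20) − (-15)·100 = -800.
∂h/∂x = [(-0.4)·(-20) − (+0.2)·100] / -800 = +0.01500
∂h/∂y = [115·(+0.2) − (-15)·(-0.4)] / -800 = -0.02125
|∇h| = √(0.01500² + -0.02125²) = 0.02601
Seepage velocity v = K·i/n = 0.087 × 0.02601 / 0.38 = 0.005955 ft/day.
t = 200 / 0.005955 = 3.359e+04 days = 92 years.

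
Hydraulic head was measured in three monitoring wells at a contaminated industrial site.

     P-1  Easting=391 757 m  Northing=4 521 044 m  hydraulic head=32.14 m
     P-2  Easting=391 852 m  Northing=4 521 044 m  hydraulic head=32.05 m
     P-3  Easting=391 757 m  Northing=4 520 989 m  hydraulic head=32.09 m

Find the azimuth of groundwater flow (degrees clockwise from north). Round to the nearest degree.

134°

∂h/∂x = (32.05 − 32.14) / (391852 − 391757) = -0.0009474
∂h/∂y = (32.09 − 32.14) / (4520989 − 4521044) = +0.0009091
Flow direction (−∇h) has components (+0.0009474 E, -0.0009091 N).
Azimuth = atan2(E, N) = atan2(+0.0009474, -0.0009091) = 133.8° ≈ 134°.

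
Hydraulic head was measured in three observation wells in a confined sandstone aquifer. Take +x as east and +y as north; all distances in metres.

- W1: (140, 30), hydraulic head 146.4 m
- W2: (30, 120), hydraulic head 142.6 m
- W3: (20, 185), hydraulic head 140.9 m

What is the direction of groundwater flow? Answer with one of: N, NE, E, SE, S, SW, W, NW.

With h = a·x + b·y + c and W1 as origin, the differences give:
  (-110)·a + 90·b = -3.8
  (-120)·a + 155·b = -5.5
Eliminate b (×155 and ×90, subtract): -6250·a = -94.00 → a = ∂h/∂x = +0.01504
Back-substitute: b = ∂h/∂y = -0.02384.
Flow = −∇h = (-0.01504 east, +0.02384 north), which points northwest.

NW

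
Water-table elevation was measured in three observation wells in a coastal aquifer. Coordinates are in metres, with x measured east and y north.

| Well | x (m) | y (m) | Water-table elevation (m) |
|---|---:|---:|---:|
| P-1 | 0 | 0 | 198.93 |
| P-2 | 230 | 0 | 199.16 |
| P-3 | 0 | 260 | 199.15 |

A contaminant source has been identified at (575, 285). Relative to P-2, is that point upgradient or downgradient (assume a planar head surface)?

upgradient

∂h/∂x = (199.16 − 198.93) / (230 − 0) = +0.0010000
∂h/∂y = (199.15 − 198.93) / (260 − 0) = +0.0008462
Head at (575, 285) = 198.93 + (+0.0010000)·(575) + (+0.0008462)·(285) = 199.75 m.
That is higher than the 199.16 m at P-2, so the point is upgradient.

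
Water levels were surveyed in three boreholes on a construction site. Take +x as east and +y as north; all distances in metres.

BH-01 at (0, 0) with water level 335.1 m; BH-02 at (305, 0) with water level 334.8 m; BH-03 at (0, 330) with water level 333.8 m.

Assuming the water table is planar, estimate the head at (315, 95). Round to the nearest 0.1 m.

334.4 m

∂h/∂x = (334.8 − 335.1) / (305 − 0) = -0.0009836
∂h/∂y = (333.8 − 335.1) / (330 − 0) = -0.003939
h(315, 95) = 335.1 + (-0.0009836)·(315) + (-0.003939)·(95) = 335.1 -0.310 -0.374 = 334.416 m.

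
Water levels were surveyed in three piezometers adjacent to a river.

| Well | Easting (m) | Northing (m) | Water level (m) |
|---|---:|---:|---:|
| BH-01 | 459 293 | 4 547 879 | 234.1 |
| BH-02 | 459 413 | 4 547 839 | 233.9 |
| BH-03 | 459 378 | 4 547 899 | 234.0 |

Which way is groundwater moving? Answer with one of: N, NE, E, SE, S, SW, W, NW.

Differences from BH-01: to BH-02 (Δx, Δy, Δh) = (120, -40, -0.2); to BH-03 = (85, 20, -0.1).
Determinant of the coordinate differences = 120·20 − 85·(-40) = 5800.
∂h/∂x = [(-0.2)·20 − (-0.1)·(-40)] / 5800 = -0.001379
∂h/∂y = [120·(-0.1) − 85·(-0.2)] / 5800 = +0.0008621
Flow = −∇h = (+0.001379 east, -0.0008621 north), which points southeast.

SE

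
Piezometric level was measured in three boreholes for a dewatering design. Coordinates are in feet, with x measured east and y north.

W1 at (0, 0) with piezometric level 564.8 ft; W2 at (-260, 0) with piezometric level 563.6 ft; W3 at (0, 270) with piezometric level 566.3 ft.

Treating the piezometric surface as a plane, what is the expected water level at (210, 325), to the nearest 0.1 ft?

567.6 ft

∂h/∂x = (563.6 − 564.8) / (-260 − 0) = +0.004615
∂h/∂y = (566.3 − 564.8) / (270 − 0) = +0.005556
h(210, 325) = 564.8 + (+0.004615)·(210) + (+0.005556)·(325) = 564.8 +0.969 +1.806 = 567.575 ft.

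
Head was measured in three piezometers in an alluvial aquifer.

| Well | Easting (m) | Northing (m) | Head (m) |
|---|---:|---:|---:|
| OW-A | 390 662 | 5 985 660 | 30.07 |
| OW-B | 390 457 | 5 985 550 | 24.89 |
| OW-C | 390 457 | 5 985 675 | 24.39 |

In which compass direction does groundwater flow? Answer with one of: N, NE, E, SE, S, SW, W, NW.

With h = a·x + b·y + c and OW-A as origin, the differences give:
  (-205)·a + (-110)·b = -5.18
  (-205)·a + 15·b = -5.68
Eliminate b (×15 and ×(-110), subtract): -25625·a = -702.500 → a = ∂h/∂x = +0.02741
Back-substitute: b = ∂h/∂y = -0.004000.
Flow = −∇h = (-0.02741 east, +0.004000 north), which points west.

W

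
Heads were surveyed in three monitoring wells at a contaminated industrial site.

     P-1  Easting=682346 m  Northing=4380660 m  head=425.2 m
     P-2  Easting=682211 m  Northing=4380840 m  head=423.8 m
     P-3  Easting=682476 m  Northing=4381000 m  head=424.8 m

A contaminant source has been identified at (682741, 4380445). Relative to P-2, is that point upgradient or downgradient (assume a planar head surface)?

upgradient

With h = a·x + b·y + c and P-1 as origin, the differences give:
  (-135)·a + 180·b = -1.4
  130·a + 340·b = -0.4
Eliminate b (×340 and ×180, subtract): -69300·a = -404.00 → a = ∂h/∂x = +0.005830
Back-substitute: b = ∂h/∂y = -0.003405.
Head at (682741, 4380445) = 425.2 + (+0.005830)·(395) + (-0.003405)·(-215) = 428.23 m.
That is higher than the 423.8 m at P-2, so the point is upgradient.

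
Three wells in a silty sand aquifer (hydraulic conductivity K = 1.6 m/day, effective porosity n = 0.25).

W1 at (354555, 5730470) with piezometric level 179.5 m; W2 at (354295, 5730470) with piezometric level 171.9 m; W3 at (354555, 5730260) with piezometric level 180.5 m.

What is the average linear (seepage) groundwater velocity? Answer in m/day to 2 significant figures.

0.19 m/day

∂h/∂x = (171.9 − 179.5) / (354295 − 354555) = +0.02923
∂h/∂y = (180.5 − 179.5) / (5730260 − 5730470) = -0.004762
|∇h| = √(0.02923² + -0.004762²) = 0.02962
Seepage velocity v = K·i/n = 1.6 × 0.02962 / 0.25 = 0.1896 m/day.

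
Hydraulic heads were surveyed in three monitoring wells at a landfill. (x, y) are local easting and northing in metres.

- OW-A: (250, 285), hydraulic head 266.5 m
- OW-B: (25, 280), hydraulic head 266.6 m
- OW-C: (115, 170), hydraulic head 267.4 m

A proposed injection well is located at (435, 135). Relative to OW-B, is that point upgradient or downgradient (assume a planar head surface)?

With h = a·x + b·y + c and OW-A as origin, the differences give:
  (-225)·a + (-5)·b = +0.1
  (-135)·a + (-115)·b = +0.9
Eliminate b (×(-115) and ×(-5), subtract): 25200·a = -7.00 → a = ∂h/∂x = -0.0002778
Back-substitute: b = ∂h/∂y = -0.007500.
Head at (435, 135) = 266.5 + (-0.0002778)·(185) + (-0.007500)·(-150) = 267.57 m.
That is higher than the 266.6 m at OW-B, so the point is upgradient.

upgradient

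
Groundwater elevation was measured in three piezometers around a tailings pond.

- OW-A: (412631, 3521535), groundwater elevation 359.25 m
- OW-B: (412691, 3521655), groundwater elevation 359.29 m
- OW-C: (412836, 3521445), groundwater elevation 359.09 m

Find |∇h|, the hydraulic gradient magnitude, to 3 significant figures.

0.000789

Differences from OW-A: to OW-B (Δx, Δy, Δh) = (60, 120, +0.04); to OW-C = (205, -90, -0.16).
Solve a·Δx + b·Δy = Δh: det = 60·(-90) − 205·120 = -30000.
∂h/∂x = [(+0.04)·(-90) − (-0.16)·120] / -30000 = -0.0005200
∂h/∂y = [60·(-0.16) − 205·(+0.04)] / -30000 = +0.0005933
|∇h| = √(-0.0005200² + 0.0005933²) = 0.0007889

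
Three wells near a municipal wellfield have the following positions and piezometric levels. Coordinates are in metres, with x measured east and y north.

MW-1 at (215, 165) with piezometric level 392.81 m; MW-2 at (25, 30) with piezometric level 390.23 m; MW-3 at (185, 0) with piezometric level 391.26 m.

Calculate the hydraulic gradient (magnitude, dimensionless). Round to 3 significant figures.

0.0112

Taking MW-1 as reference: MW-2−MW-1 = (-190, -135, -2.58); MW-3−MW-1 = (-30, -165, -1.55).
Solve a·Δx + b·Δy = Δh: det = (-190)·(-165) − (-30)·(-135) = 27300.
∂h/∂x = [(-2.58)·(-165) − (-1.55)·(-135)] / 27300 = +0.007929
∂h/∂y = [(-190)·(-1.55) − (-30)·(-2.58)] / 27300 = +0.007952
|∇h| = √(0.007929² + 0.007952²) = 0.01123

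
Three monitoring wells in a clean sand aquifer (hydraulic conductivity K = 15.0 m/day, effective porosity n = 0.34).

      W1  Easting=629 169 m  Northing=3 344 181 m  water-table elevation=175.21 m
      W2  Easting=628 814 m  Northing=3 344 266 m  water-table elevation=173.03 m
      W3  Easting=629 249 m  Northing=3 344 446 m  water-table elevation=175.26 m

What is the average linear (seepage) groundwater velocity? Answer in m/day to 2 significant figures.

0.26 m/day

Differences from W1: to W2 (Δx, Δy, Δh) = (-355, 85, -2.18); to W3 = (80, 265, +0.05).
Solve a·Δx + b·Δy = Δh: det = (-355)·265 − 80·85 = -100875.
∂h/∂x = [(-2.18)·265 − (+0.05)·85] / -100875 = +0.005769
∂h/∂y = [(-355)·(+0.05) − 80·(-2.18)] / -100875 = -0.001553
|∇h| = √(0.005769² + -0.001553²) = 0.005974
Seepage velocity v = K·i/n = 15.0 × 0.005974 / 0.34 = 0.2636 m/day.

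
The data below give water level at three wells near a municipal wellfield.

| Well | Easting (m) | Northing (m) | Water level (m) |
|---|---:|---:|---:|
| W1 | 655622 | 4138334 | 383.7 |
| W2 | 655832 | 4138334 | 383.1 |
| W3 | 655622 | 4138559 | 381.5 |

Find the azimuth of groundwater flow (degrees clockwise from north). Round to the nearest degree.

∂h/∂x = (383.1 − 383.7) / (655832 − 655622) = -0.002857
∂h/∂y = (381.5 − 383.7) / (4138559 − 4138334) = -0.009778
Flow direction (−∇h) has components (+0.002857 E, +0.009778 N).
Azimuth = atan2(E, N) = atan2(+0.002857, +0.009778) = 16.3° ≈ 016°.

016°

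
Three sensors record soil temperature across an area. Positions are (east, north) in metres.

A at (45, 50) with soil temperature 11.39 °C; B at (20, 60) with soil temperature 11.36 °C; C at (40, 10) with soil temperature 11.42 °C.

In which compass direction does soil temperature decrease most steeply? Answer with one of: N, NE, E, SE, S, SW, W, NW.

NW

Differences from A: to B (Δx, Δy, Δh) = (-25, 10, -0.03); to C = (-5, -40, +0.03).
Solve a·Δx + b·Δy = ΔT: det = (-25)·(-40) − (-5)·10 = 1050.
∂T/∂x = [(-0.03)·(-40) − (+0.03)·10] / 1050 = +0.0008571
∂T/∂y = [(-25)·(+0.03) − (-5)·(-0.03)] / 1050 = -0.0008571
Steepest decrease is along −∇f = (-0.0008571 E, +0.0008571 N) → northwest.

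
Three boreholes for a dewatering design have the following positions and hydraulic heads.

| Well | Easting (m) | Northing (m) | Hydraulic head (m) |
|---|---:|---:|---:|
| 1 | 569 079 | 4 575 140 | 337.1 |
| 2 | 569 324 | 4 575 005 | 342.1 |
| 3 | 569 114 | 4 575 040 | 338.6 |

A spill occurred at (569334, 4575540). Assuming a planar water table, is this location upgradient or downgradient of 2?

downgradient

With h = a·x + b·y + c and 1 as origin, the differences give:
  245·a + (-135)·b = +5.0
  35·a + (-100)·b = +1.5
Eliminate b (×(-100) and ×(-135), subtract): -19775·a = -297.50 → a = ∂h/∂x = +0.01504
Back-substitute: b = ∂h/∂y = -0.009735.
Head at (569334, 4575540) = 337.1 + (+0.01504)·(255) + (-0.009735)·(400) = 337.04 m.
That is lower than the 342.1 m at 2, so the point is downgradient.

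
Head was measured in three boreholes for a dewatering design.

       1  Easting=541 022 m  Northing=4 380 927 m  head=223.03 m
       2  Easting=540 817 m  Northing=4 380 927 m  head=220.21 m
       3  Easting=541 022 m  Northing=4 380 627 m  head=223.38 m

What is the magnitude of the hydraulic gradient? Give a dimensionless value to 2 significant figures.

0.014

∂h/∂x = (220.21 − 223.03) / (540817 − 541022) = +0.01376
∂h/∂y = (223.38 − 223.03) / (4380627 − 4380927) = -0.001167
|∇h| = √(0.01376² + -0.001167²) = 0.01381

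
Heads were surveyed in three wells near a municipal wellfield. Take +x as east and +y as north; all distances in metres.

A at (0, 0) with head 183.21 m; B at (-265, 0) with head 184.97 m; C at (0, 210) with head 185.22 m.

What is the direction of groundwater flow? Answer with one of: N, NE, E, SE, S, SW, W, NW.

∂h/∂x = (184.97 − 183.21) / (-265 − 0) = -0.006642
∂h/∂y = (185.22 − 183.21) / (210 − 0) = +0.009571
Flow = −∇h = (+0.006642 east, -0.009571 north), which points southeast.

SE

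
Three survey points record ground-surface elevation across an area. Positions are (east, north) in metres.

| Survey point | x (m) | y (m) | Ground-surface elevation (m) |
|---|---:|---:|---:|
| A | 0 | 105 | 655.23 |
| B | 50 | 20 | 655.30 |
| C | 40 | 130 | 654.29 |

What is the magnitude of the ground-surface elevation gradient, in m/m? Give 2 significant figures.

Taking A as reference: B−A = (50, -85, +0.07); C−A = (40, 25, -0.94).
Solve a·Δx + b·Δy = Δz: det = 50·25 − 40·(-85) = 4650.
∂z/∂x = [(+0.07)·25 − (-0.94)·(-85)] / 4650 = -0.01681
∂z/∂y = [50·(-0.94) − 40·(+0.07)] / 4650 = -0.01071
|∇f| = √(-0.01681² + -0.01071²) = 0.01993 m/m

0.020 m/m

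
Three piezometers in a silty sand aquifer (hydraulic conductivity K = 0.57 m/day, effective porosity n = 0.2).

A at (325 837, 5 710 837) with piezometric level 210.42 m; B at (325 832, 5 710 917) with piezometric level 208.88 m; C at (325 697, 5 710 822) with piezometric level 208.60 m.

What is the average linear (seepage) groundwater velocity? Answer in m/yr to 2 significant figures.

25 m/yr

With h = a·x + b·y + c and A as origin, the differences give:
  (-5)·a + 80·b = -1.54
  (-140)·a + (-15)·b = -1.82
Eliminate b (×(-15) and ×80, subtract): 11275·a = 168.700 → a = ∂h/∂x = +0.01496
Back-substitute: b = ∂h/∂y = -0.01831.
|∇h| = √(0.01496² + -0.01831²) = 0.02364
Seepage velocity v = K·i/n = 0.57 × 0.02364 / 0.2 = 0.06737 m/day = 24.61 m/yr.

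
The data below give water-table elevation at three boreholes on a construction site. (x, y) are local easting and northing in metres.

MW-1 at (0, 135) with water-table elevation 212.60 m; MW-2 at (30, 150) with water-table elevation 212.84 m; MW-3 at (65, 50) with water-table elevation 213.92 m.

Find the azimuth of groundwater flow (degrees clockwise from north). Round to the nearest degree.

301°

Three-point gradient (reference MW-1): Δ to MW-2 = (30, 15, +0.24), Δ to MW-3 = (65, -85, +1.32).
∂h/∂x = +0.01140, ∂h/∂y = -0.006809 (det = -3525).
Flow direction (−∇h) has components (-0.01140 E, +0.006809 N).
Azimuth = atan2(E, N) = atan2(-0.01140, +0.006809) = 300.8° ≈ 301°.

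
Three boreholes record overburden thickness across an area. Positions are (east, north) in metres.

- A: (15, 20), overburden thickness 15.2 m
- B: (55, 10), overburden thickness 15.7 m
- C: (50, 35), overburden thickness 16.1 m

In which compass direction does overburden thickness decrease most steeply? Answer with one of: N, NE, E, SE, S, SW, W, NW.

SW

With d = a·x + b·y + c and A as origin, the differences give:
  40·a + (-10)·b = +0.5
  35·a + 15·b = +0.9
Eliminate b (×15 and ×(-10), subtract): 950·a = 16.50 → a = ∂d/∂x = +0.01737
Back-substitute: b = ∂d/∂y = +0.01947.
Steepest decrease is along −∇f = (-0.01737 E, -0.01947 N) → southwest.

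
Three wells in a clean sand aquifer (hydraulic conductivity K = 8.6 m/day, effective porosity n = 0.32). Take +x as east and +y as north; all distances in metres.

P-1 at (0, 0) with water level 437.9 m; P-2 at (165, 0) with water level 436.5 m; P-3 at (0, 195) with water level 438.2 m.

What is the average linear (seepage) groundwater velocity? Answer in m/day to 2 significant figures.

∂h/∂x = (436.5 − 437.9) / (165 − 0) = -0.008485
∂h/∂y = (438.2 − 437.9) / (195 − 0) = +0.001538
|∇h| = √(-0.008485² + 0.001538²) = 0.008623
Seepage velocity v = K·i/n = 8.6 × 0.008623 / 0.32 = 0.2317 m/day.

0.23 m/day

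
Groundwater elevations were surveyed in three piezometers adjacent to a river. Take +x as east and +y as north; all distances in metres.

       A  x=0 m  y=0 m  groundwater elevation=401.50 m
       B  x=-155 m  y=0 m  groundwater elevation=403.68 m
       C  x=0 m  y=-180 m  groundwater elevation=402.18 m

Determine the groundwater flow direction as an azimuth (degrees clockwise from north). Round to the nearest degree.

∂h/∂x = (403.68 − 401.50) / (-155 − 0) = -0.01406
∂h/∂y = (402.18 − 401.50) / (-180 − 0) = -0.003778
Flow direction (−∇h) has components (+0.01406 E, +0.003778 N).
Azimuth = atan2(E, N) = atan2(+0.01406, +0.003778) = 75.0° ≈ 075°.

075°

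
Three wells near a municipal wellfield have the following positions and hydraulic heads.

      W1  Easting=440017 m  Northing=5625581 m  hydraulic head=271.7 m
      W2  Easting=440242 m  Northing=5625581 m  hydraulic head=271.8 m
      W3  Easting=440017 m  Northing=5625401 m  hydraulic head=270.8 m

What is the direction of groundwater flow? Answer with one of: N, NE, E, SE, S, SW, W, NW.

∂h/∂x = (271.8 − 271.7) / (440242 − 440017) = +0.0004444
∂h/∂y = (270.8 − 271.7) / (5625401 − 5625581) = +0.005000
Flow = −∇h = (-0.0004444 east, -0.005000 north), which points south.

S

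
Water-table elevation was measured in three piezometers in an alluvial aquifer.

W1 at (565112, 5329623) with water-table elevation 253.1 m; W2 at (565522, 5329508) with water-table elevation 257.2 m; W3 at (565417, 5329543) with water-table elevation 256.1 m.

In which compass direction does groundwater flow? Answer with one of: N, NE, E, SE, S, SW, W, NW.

Three-point gradient (reference W1): Δ to W2 = (410, -115, +4.1), Δ to W3 = (305, -80, +3.0).
∂h/∂x = +0.007473, ∂h/∂y = -0.009011 (det = 2275).
Flow = −∇h = (-0.007473 east, +0.009011 north), which points northwest.

NW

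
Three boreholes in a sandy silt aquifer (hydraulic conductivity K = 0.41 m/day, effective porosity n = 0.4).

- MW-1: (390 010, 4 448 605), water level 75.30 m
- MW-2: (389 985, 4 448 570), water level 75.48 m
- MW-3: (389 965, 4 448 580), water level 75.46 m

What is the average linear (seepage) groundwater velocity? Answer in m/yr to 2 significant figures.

Differences from MW-1: to MW-2 (Δx, Δy, Δh) = (-25, -35, +0.18); to MW-3 = (-45, -25, +0.16).
Solve a·Δx + b·Δy = Δh: det = (-25)·(-25) − (-45)·(-35) = -950.
∂h/∂x = [(+0.18)·(-25) − (+0.16)·(-35)] / -950 = -0.001158
∂h/∂y = [(-25)·(+0.16) − (-45)·(+0.18)] / -950 = -0.004316
|∇h| = √(-0.001158² + -0.004316²) = 0.004469
Seepage velocity v = K·i/n = 0.41 × 0.004469 / 0.4 = 0.004581 m/day = 1.673 m/yr.

1.7 m/yr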